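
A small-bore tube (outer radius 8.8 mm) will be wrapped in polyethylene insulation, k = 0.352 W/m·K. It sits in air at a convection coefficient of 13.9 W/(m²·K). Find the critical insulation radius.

r_cr ≈ 25.3 mm

For a cylinder r_cr = k/h = 0.352/13.9
r_cr = 25.3 mm; since the bare radius (8.8 mm) is below r_cr, adding a thin layer of insulation will *increase* heat loss.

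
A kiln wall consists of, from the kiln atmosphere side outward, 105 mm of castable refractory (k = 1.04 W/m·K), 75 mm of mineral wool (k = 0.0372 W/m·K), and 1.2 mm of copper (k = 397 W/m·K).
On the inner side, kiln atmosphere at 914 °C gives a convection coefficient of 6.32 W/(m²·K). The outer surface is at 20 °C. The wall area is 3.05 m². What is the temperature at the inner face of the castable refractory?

Thermal resistances in series:
R_inner film = 1/(h_i·A) = 1/(6.32×3.05) = 0.05188 K/W
R_castable refractory = L/(kA) = 0.105/(1.04×3.05) = 0.0331 K/W
R_mineral wool = L/(kA) = 0.075/(0.0372×3.05) = 0.661 K/W
R_copper = L/(kA) = 0.0012/(397×3.05) = 9.91×10^-7 K/W
R_total = 0.746 K/W;  Q = ΔT/R_total = 894/0.746 = 1198 W
T_interface = T_inner − Q·ΣR(inner→interface) = 914 − 1200×0.05188

T ≈ 852 °C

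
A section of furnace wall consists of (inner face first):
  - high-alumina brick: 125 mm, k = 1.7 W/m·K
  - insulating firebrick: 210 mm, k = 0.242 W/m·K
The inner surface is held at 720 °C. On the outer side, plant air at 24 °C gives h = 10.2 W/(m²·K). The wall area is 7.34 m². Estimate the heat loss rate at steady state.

Treating each layer as a thermal resistance in series:
R_high-alumina brick = L/(kA) = 0.125/(1.7×7.34) = 0.01002 K/W
R_insulating firebrick = L/(kA) = 0.21/(0.242×7.34) = 0.1182 K/W
R_outer film = 1/(h_o·A) = 1/(10.2×7.34) = 0.01336 K/W
R_total = 0.1416 K/W
Q = ΔT / R_total = 696 / 0.1416

Q ≈ 4920 W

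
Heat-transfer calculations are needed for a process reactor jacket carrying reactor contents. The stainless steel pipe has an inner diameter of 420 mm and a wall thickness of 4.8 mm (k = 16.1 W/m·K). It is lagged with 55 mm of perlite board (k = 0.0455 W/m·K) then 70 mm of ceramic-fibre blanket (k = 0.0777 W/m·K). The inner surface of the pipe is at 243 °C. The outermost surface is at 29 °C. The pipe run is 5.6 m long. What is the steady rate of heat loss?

Radial resistances (cylindrical: R_cond = ln(r_o/r_i)/(2πkL), R_conv = 1/(h·2πrL)):
R_stainless steel pipe wall = ln(214.8/210)/(2π×16.1×5.6) = 3.989×10^-5 K/W
R_perlite board = ln(269.8/214.8)/(2π×0.0455×5.6) = 0.1424 K/W
R_ceramic-fibre blanket = ln(339.8/269.8)/(2π×0.0777×5.6) = 0.08438 K/W
R_total = 0.2268 K/W
Q = ΔT/R_total = 214/0.2268

Q ≈ 944 W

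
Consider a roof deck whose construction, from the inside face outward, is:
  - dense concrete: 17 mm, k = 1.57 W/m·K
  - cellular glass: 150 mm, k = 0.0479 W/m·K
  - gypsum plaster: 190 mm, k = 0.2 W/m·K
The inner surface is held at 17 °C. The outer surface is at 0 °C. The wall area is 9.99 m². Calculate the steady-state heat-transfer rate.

Q ≈ 41.5 W

Series thermal resistances:
R_dense concrete = L/(kA) = 0.017/(1.57×9.99) = 0.001084 K/W
R_cellular glass = L/(kA) = 0.15/(0.0479×9.99) = 0.3135 K/W
R_gypsum plaster = L/(kA) = 0.19/(0.2×9.99) = 0.0951 K/W
R_total = 0.4096 K/W
Q = ΔT / R_total = 17 / 0.4096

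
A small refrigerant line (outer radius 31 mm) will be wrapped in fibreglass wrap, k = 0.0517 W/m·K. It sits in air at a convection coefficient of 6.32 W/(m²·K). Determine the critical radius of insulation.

r_cr ≈ 8.18 mm

For a cylinder r_cr = k/h = 0.0517/6.32
r_cr = 8.18 mm; since the bare radius (31 mm) is above r_cr, any added insulation will reduce heat loss.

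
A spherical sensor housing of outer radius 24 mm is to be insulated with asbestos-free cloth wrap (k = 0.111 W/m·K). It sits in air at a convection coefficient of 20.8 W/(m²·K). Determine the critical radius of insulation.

For a sphere r_cr = 2k/h = 2×0.111/20.8
r_cr = 10.7 mm; since the bare radius (24 mm) is above r_cr, any added insulation will reduce heat loss.

r_cr ≈ 10.7 mm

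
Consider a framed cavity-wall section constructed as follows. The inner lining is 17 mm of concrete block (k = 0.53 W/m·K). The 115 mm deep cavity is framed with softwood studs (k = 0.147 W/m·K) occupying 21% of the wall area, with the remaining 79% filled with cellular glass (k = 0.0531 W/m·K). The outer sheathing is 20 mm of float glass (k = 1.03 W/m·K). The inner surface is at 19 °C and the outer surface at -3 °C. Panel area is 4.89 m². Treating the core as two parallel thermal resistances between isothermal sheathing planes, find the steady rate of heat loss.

Sheathing layers in series; stud and cavity paths in parallel between them.
R_inner = 0.017/(0.53×4.89) = 0.006559 K/W
R_stud  = 0.115/(0.147×0.21×4.89) = 0.7618 K/W
R_cav   = 0.115/(0.0531×0.79×4.89) = 0.5606 K/W
1/R_core = 1/R_stud + 1/R_cav → R_core = 0.323 K/W
R_outer = 0.02/(1.03×4.89) = 0.003971 K/W
R_total = 0.3335 K/W
Q = ΔT/R_total = 22/0.3335

Q ≈ 66 W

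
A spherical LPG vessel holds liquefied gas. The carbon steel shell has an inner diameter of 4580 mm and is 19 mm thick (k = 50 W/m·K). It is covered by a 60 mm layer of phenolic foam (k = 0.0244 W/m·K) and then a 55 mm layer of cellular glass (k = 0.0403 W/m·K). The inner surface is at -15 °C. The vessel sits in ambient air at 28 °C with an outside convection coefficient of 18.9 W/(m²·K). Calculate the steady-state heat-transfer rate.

Each spherical layer contributes R = (1/r_i − 1/r_o)/(4πk):
R_carbon steel shell = (1/2.29 − 1/2.309)/(4π×50) = 5.719×10^-6 K/W
R_phenolic foam = (1/2.309 − 1/2.369)/(4π×0.0244) = 0.03577 K/W
R_cellular glass = (1/2.369 − 1/2.424)/(4π×0.0403) = 0.01891 K/W
R_outer film = 1/(h·4πr_o²) = 1/(18.9×4π×2.424²) = 7.166×10^-4 K/W
R_total = 0.05541 K/W
Q = ΔT/R_total = 43/0.05541

Q ≈ 776 W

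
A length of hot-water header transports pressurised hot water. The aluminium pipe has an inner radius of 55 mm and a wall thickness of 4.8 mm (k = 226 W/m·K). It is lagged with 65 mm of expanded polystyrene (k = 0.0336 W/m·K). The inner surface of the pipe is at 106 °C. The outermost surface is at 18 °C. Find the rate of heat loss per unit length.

q′ ≈ 25.3 W/m

Per-layer cylindrical resistances, series-summed:
R_aluminium pipe wall = ln(59.8/55)/(2π×226×1) = 5.892×10^-5 K/W
R_expanded polystyrene = ln(124.8/59.8)/(2π×0.0336×1) = 3.485 K/W
R_total = 3.485 K/W
Q = ΔT/R_total = 88/3.485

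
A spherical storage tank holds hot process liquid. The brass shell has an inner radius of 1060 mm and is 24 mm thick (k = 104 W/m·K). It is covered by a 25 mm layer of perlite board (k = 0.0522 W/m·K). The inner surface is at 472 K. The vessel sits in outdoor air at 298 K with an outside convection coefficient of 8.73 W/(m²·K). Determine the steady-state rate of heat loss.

For a spherical shell R = (1/r₁ − 1/r₂)/(4πk); film R = 1/(h·4πr²). In series:
R_brass shell = (1/1.06 − 1/1.084)/(4π×104) = 1.598×10^-5 K/W
R_perlite board = (1/1.084 − 1/1.109)/(4π×0.0522) = 0.0317 K/W
R_outer film = 1/(h·4πr_o²) = 1/(8.73×4π×1.109²) = 0.007412 K/W
R_total = 0.03913 K/W
Q = ΔT/R_total = 174/0.03913

Q ≈ 4450 W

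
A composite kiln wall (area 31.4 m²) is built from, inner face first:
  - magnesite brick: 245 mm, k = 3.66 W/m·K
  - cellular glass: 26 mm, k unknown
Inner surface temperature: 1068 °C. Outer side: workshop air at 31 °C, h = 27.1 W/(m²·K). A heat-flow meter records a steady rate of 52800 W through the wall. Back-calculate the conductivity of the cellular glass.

k ≈ 0.0507 W/(m·K)

Treating each layer as a thermal resistance in series:
R_magnesite brick = L/(kA) = 0.245/(3.66×31.4) = 0.002132 K/W
R_outer film = 1/(h_o·A) = 1/(27.1×31.4) = 0.001175 K/W
Sum of known resistances R_other = 0.003307 K/W
Total R = ΔT/Q = 1037/52800 = 0.01964 K/W
R_cellular glass = R_total − R_other = 0.01633 K/W
k = L/(R·A) = 0.026/(0.01633×31.4)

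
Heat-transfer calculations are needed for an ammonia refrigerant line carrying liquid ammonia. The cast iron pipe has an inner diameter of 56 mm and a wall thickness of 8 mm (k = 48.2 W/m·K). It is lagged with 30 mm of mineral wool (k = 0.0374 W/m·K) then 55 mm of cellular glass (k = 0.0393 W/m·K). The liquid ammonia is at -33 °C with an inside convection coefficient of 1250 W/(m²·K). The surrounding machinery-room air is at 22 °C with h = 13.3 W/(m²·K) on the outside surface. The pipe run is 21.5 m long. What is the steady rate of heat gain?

Q ≈ 230 W

For a radial system each layer contributes R = ln(r_out/r_in)/(2πkL); films add R = 1/(hA).
R_inner film = 1/(h_i·2πr₁L) = 1/(1250×2π×0.028×21.5) = 2.115×10^-4 K/W
R_cast iron pipe wall = ln(36/28)/(2π×48.2×21.5) = 3.86×10^-5 K/W
R_mineral wool = ln(66/36)/(2π×0.0374×21.5) = 0.12 K/W
R_cellular glass = ln(121/66)/(2π×0.0393×21.5) = 0.1142 K/W
R_outer film = 1/(h_o·2πr_oL) = 1/(13.3×2π×0.121×21.5) = 0.0046 K/W
R_total = 0.239 K/W
Q = ΔT/R_total = 55/0.239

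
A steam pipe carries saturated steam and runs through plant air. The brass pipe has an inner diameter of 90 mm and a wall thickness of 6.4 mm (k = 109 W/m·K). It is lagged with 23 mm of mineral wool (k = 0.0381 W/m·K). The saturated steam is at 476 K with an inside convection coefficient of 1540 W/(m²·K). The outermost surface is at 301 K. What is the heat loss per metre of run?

q′ ≈ 113 W/m

Treating each annulus and film as a series resistance:
R_inner film = 1/(h_i·2πr₁L) = 1/(1540×2π×0.045×1) = 0.002297 K/W
R_brass pipe wall = ln(51.4/45)/(2π×109×1) = 1.942×10^-4 K/W
R_mineral wool = ln(74.4/51.4)/(2π×0.0381×1) = 1.545 K/W
R_total = 1.547 K/W
Q = ΔT/R_total = 175/1.547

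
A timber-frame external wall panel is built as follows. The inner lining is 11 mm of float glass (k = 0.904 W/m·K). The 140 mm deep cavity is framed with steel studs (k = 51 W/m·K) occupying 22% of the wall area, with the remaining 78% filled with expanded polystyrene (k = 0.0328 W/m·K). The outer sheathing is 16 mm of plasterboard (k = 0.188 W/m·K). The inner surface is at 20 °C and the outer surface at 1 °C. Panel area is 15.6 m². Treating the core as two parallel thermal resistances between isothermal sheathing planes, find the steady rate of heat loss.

Q ≈ 2700 W

Sheathing layers in series; stud and cavity paths in parallel between them.
R_inner = 0.011/(0.904×15.6) = 7.8×10^-4 K/W
R_stud  = 0.14/(51×0.22×15.6) = 7.999×10^-4 K/W
R_cav   = 0.14/(0.0328×0.78×15.6) = 0.3508 K/W
1/R_core = 1/R_stud + 1/R_cav → R_core = 7.98×10^-4 K/W
R_outer = 0.016/(0.188×15.6) = 0.005456 K/W
R_total = 0.007034 K/W
Q = ΔT/R_total = 19/0.007034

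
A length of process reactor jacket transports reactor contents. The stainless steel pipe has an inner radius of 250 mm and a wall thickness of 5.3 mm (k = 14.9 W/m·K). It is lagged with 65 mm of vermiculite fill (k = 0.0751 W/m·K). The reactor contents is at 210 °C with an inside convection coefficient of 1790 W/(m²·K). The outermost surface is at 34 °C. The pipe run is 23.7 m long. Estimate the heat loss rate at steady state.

Radial resistances (cylindrical: R_cond = ln(r_o/r_i)/(2πkL), R_conv = 1/(h·2πrL)):
R_inner film = 1/(h_i·2πr₁L) = 1/(1790×2π×0.25×23.7) = 1.501×10^-5 K/W
R_stainless steel pipe wall = ln(255.3/250)/(2π×14.9×23.7) = 9.455×10^-6 K/W
R_vermiculite fill = ln(320.3/255.3)/(2π×0.0751×23.7) = 0.02028 K/W
R_total = 0.02031 K/W
Q = ΔT/R_total = 176/0.02031

Q ≈ 8670 W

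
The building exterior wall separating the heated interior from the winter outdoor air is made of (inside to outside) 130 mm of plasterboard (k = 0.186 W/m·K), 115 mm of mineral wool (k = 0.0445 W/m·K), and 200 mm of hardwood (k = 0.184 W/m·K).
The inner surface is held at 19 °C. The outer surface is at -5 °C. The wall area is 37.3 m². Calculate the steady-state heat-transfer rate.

Model the wall as resistances in series:
R_plasterboard = L/(kA) = 0.13/(0.186×37.3) = 0.01874 K/W
R_mineral wool = L/(kA) = 0.115/(0.0445×37.3) = 0.06928 K/W
R_hardwood = L/(kA) = 0.2/(0.184×37.3) = 0.02914 K/W
R_total = 0.1172 K/W
Q = ΔT / R_total = 24 / 0.1172

Q ≈ 205 W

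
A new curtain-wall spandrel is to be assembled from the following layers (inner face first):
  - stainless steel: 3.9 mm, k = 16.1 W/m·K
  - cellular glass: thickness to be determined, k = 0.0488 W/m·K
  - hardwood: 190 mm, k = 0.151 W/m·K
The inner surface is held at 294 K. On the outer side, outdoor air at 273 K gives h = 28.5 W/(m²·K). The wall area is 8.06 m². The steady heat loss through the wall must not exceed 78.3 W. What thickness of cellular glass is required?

L ≈ 42.4 mm

Using the resistance-network approach (series):
R_stainless steel = L/(kA) = 0.0039/(16.1×8.06) = 3.005×10^-5 K/W
R_hardwood = L/(kA) = 0.19/(0.151×8.06) = 0.1561 K/W
R_outer film = 1/(h_o·A) = 1/(28.5×8.06) = 0.004353 K/W
Sum of the known resistances R_other = 0.1605 K/W
Required total resistance R_tot = ΔT/Q_allow = 21/78.3 = 0.2682 K/W
R_cellular glass = R_tot − R_other = 0.1077 K/W
L = R·k·A = 0.1077×0.0488×8.06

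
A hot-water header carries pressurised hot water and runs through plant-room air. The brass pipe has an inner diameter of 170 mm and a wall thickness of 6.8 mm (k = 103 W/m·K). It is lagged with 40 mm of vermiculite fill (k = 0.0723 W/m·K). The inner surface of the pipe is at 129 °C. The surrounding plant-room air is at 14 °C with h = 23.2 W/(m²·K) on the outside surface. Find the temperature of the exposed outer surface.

T ≈ 21.1 °C

Treating each annulus and film as a series resistance:
R_brass pipe wall = ln(91.8/85)/(2π×103×1) = 1.189×10^-4 K/W
R_vermiculite fill = ln(131.8/91.8)/(2π×0.0723×1) = 0.7962 K/W
R_outer film = 1/(h_o·2πr_oL) = 1/(23.2×2π×0.1318×1) = 0.05205 K/W
R_total = 0.8483 K/W
Q = ΔT/R_total = 115/0.8483
Q = 136 W/m
T_interface = T_inner − Q·ΣR(inner→interface) = 129 − 136×0.7963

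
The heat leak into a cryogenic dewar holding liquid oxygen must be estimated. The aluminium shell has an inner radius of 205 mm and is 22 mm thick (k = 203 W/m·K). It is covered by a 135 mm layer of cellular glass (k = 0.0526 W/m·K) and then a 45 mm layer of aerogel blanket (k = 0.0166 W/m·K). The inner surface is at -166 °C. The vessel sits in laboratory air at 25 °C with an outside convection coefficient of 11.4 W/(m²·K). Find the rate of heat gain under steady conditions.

Q ≈ 47.8 W

Radial (spherical) resistances in series:
R_aluminium shell = (1/0.205 − 1/0.227)/(4π×203) = 1.853×10^-4 K/W
R_cellular glass = (1/0.227 − 1/0.362)/(4π×0.0526) = 2.485 K/W
R_aerogel blanket = (1/0.362 − 1/0.407)/(4π×0.0166) = 1.464 K/W
R_outer film = 1/(h·4πr_o²) = 1/(11.4×4π×0.407²) = 0.04214 K/W
R_total = 3.992 K/W
Q = ΔT/R_total = 191/3.992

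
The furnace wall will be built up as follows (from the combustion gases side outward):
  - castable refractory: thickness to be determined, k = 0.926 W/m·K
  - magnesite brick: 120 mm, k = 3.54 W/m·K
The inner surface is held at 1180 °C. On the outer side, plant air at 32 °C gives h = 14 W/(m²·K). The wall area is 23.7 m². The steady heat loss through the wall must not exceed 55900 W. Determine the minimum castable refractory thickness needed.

Treating each layer as a thermal resistance in series:
R_magnesite brick = L/(kA) = 0.12/(3.54×23.7) = 0.00143 K/W
R_outer film = 1/(h_o·A) = 1/(14×23.7) = 0.003014 K/W
Sum of the known resistances R_other = 0.004444 K/W
Required total resistance R_tot = ΔT/Q_allow = 1148/55900 = 0.02054 K/W
R_castable refractory = R_tot − R_other = 0.01609 K/W
L = R·k·A = 0.01609×0.926×23.7

L ≈ 353 mm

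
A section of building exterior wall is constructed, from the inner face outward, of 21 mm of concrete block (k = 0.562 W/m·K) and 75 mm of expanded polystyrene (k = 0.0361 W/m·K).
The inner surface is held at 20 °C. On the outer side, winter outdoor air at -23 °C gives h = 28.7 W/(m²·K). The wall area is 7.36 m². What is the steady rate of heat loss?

Using the resistance-network approach (series):
R_concrete block = L/(kA) = 0.021/(0.562×7.36) = 0.005077 K/W
R_expanded polystyrene = L/(kA) = 0.075/(0.0361×7.36) = 0.2823 K/W
R_outer film = 1/(h_o·A) = 1/(28.7×7.36) = 0.004734 K/W
R_total = 0.2921 K/W
Q = ΔT / R_total = 43 / 0.2921

Q ≈ 147 W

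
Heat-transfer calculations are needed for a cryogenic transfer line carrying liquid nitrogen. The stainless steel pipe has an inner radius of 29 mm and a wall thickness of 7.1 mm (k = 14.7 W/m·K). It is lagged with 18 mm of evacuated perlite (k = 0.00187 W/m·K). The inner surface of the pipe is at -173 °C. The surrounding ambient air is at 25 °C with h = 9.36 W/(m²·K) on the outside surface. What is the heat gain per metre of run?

q′ ≈ 5.7 W/m

Per-layer cylindrical resistances, series-summed:
R_stainless steel pipe wall = ln(36.1/29)/(2π×14.7×1) = 0.002371 K/W
R_evacuated perlite = ln(54.1/36.1)/(2π×0.00187×1) = 34.43 K/W
R_outer film = 1/(h_o·2πr_oL) = 1/(9.36×2π×0.0541×1) = 0.3143 K/W
R_total = 34.75 K/W
Q = ΔT/R_total = 198/34.75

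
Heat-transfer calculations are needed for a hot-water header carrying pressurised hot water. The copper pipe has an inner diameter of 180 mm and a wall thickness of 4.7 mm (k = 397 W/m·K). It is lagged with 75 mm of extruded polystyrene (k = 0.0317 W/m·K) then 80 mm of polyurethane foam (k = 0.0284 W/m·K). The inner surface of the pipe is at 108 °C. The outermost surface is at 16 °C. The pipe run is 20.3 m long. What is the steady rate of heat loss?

Radial resistances (cylindrical: R_cond = ln(r_o/r_i)/(2πkL), R_conv = 1/(h·2πrL)):
R_copper pipe wall = ln(94.7/90)/(2π×397×20.3) = 1.005×10^-6 K/W
R_extruded polystyrene = ln(169.7/94.7)/(2π×0.0317×20.3) = 0.1443 K/W
R_polyurethane foam = ln(249.7/169.7)/(2π×0.0284×20.3) = 0.1066 K/W
R_total = 0.2509 K/W
Q = ΔT/R_total = 92/0.2509

Q ≈ 367 W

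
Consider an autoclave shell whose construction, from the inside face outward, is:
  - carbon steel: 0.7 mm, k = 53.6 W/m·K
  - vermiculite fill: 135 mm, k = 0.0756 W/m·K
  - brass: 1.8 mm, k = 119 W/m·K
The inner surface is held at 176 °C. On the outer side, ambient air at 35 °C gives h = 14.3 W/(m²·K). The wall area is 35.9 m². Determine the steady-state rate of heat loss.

Series thermal resistances:
R_carbon steel = L/(kA) = 0.0007/(53.6×35.9) = 3.638×10^-7 K/W
R_vermiculite fill = L/(kA) = 0.135/(0.0756×35.9) = 0.04974 K/W
R_brass = L/(kA) = 0.0018/(119×35.9) = 4.213×10^-7 K/W
R_outer film = 1/(h_o·A) = 1/(14.3×35.9) = 0.001948 K/W
R_total = 0.05169 K/W
Q = ΔT / R_total = 141 / 0.05169

Q ≈ 2730 W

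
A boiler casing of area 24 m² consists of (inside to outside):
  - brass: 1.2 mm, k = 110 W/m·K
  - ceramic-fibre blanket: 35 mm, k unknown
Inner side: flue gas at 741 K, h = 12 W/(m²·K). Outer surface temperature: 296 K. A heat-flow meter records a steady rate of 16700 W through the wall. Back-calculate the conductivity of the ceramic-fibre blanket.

Series thermal resistances:
R_inner film = 1/(h_i·A) = 1/(12×24) = 0.003472 K/W
R_brass = L/(kA) = 0.0012/(110×24) = 4.545×10^-7 K/W
Sum of known resistances R_other = 0.003473 K/W
Total R = ΔT/Q = 445/16700 = 0.02665 K/W
R_ceramic-fibre blanket = R_total − R_other = 0.02317 K/W
k = L/(R·A) = 0.035/(0.02317×24)

k ≈ 0.0629 W/(m·K)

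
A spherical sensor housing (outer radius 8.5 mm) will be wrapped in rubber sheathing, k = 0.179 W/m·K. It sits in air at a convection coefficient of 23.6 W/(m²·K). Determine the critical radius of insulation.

For a sphere r_cr = 2k/h = 2×0.179/23.6
r_cr = 15.2 mm; since the bare radius (8.5 mm) is below r_cr, adding a thin layer of insulation will *increase* heat loss.

r_cr ≈ 15.2 mm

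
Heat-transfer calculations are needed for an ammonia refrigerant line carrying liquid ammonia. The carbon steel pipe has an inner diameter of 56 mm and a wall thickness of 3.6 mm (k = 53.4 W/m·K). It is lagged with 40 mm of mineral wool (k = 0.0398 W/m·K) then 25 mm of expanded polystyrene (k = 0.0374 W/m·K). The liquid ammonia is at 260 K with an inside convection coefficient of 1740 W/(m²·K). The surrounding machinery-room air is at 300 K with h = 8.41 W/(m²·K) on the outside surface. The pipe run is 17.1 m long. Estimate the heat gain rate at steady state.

Q ≈ 144 W

Radial resistances (cylindrical: R_cond = ln(r_o/r_i)/(2πkL), R_conv = 1/(h·2πrL)):
R_inner film = 1/(h_i·2πr₁L) = 1/(1740×2π×0.028×17.1) = 1.91×10^-4 K/W
R_carbon steel pipe wall = ln(31.6/28)/(2π×53.4×17.1) = 2.108×10^-5 K/W
R_mineral wool = ln(71.6/31.6)/(2π×0.0398×17.1) = 0.1913 K/W
R_expanded polystyrene = ln(96.6/71.6)/(2π×0.0374×17.1) = 0.07453 K/W
R_outer film = 1/(h_o·2πr_oL) = 1/(8.41×2π×0.0966×17.1) = 0.01146 K/W
R_total = 0.2775 K/W
Q = ΔT/R_total = 40/0.2775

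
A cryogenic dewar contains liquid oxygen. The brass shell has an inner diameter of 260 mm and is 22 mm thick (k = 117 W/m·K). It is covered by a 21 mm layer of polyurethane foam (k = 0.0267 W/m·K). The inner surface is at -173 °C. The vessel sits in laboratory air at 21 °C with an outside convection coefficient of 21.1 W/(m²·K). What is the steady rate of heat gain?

Q ≈ 77.4 W

Radial (spherical) resistances in series:
R_brass shell = (1/0.13 − 1/0.152)/(4π×117) = 7.573×10^-4 K/W
R_polyurethane foam = (1/0.152 − 1/0.173)/(4π×0.0267) = 2.38 K/W
R_outer film = 1/(h·4πr_o²) = 1/(21.1×4π×0.173²) = 0.126 K/W
R_total = 2.507 K/W
Q = ΔT/R_total = 194/2.507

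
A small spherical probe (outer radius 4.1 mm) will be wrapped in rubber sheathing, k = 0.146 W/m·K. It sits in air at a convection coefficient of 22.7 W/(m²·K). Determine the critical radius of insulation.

r_cr ≈ 12.9 mm

For a sphere r_cr = 2k/h = 2×0.146/22.7
r_cr = 12.9 mm; since the bare radius (4.1 mm) is below r_cr, adding a thin layer of insulation will *increase* heat loss.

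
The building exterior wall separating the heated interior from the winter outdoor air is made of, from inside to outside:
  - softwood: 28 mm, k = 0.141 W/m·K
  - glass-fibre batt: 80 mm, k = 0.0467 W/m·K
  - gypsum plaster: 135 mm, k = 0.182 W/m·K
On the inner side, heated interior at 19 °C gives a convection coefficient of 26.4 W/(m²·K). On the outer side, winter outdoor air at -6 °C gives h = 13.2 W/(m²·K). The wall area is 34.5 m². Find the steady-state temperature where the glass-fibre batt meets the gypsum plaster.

T ≈ 1.39 °C

Thermal resistances in series:
R_inner film = 1/(h_i·A) = 1/(26.4×34.5) = 0.001098 K/W
R_softwood = L/(kA) = 0.028/(0.141×34.5) = 0.005756 K/W
R_glass-fibre batt = L/(kA) = 0.08/(0.0467×34.5) = 0.04965 K/W
R_gypsum plaster = L/(kA) = 0.135/(0.182×34.5) = 0.0215 K/W
R_outer film = 1/(h_o·A) = 1/(13.2×34.5) = 0.002196 K/W
R_total = 0.0802 K/W;  Q = ΔT/R_total = 25/0.0802 = 311.7 W
T_interface = T_inner − Q·ΣR(inner→interface) = 19 − 312×0.05651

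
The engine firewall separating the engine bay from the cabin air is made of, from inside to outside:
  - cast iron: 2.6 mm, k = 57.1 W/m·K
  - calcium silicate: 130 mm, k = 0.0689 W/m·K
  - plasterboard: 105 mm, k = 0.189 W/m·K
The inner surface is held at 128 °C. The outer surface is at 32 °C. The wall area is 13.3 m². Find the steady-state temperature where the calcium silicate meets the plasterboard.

Treating each layer as a thermal resistance in series:
R_cast iron = L/(kA) = 0.0026/(57.1×13.3) = 3.424×10^-6 K/W
R_calcium silicate = L/(kA) = 0.13/(0.0689×13.3) = 0.1419 K/W
R_plasterboard = L/(kA) = 0.105/(0.189×13.3) = 0.04177 K/W
R_total = 0.1836 K/W;  Q = ΔT/R_total = 96/0.1836 = 522.8 W
T_interface = T_inner − Q·ΣR(inner→interface) = 128 − 523×0.1419

T ≈ 53.8 °C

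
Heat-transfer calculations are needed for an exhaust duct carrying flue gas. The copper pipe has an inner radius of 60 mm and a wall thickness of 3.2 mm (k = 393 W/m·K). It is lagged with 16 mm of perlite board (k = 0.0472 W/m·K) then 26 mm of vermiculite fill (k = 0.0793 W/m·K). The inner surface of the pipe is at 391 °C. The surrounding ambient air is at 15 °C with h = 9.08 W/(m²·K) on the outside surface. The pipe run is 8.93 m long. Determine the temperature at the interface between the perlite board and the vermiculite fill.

T ≈ 200 °C

Per-layer cylindrical resistances, series-summed:
R_copper pipe wall = ln(63.2/60)/(2π×393×8.93) = 2.356×10^-6 K/W
R_perlite board = ln(79.2/63.2)/(2π×0.0472×8.93) = 0.08521 K/W
R_vermiculite fill = ln(105.2/79.2)/(2π×0.0793×8.93) = 0.0638 K/W
R_outer film = 1/(h_o·2πr_oL) = 1/(9.08×2π×0.1052×8.93) = 0.01866 K/W
R_total = 0.1677 K/W
Q = ΔT/R_total = 376/0.1677
Q = 2240 W
T_interface = T_inner − Q·ΣR(inner→interface) = 391 − 2240×0.08522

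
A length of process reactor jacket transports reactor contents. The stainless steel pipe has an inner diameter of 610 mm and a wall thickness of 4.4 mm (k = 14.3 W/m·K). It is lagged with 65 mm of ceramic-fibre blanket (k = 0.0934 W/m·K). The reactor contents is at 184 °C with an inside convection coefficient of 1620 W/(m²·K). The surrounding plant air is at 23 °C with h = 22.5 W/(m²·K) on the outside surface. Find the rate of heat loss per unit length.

For a radial system each layer contributes R = ln(r_out/r_in)/(2πkL); films add R = 1/(hA).
R_inner film = 1/(h_i·2πr₁L) = 1/(1620×2π×0.305×1) = 3.221×10^-4 K/W
R_stainless steel pipe wall = ln(309.4/305)/(2π×14.3×1) = 1.594×10^-4 K/W
R_ceramic-fibre blanket = ln(374.4/309.4)/(2π×0.0934×1) = 0.3249 K/W
R_outer film = 1/(h_o·2πr_oL) = 1/(22.5×2π×0.3744×1) = 0.01889 K/W
R_total = 0.3443 K/W
Q = ΔT/R_total = 161/0.3443

q′ ≈ 468 W/m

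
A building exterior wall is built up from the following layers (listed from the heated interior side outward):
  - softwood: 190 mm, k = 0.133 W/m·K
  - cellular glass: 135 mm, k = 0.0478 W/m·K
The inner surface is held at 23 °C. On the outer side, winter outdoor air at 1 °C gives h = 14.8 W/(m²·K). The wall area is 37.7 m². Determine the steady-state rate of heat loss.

Model the wall as resistances in series:
R_softwood = L/(kA) = 0.19/(0.133×37.7) = 0.03789 K/W
R_cellular glass = L/(kA) = 0.135/(0.0478×37.7) = 0.07491 K/W
R_outer film = 1/(h_o·A) = 1/(14.8×37.7) = 0.001792 K/W
R_total = 0.1146 K/W
Q = ΔT / R_total = 22 / 0.1146

Q ≈ 192 W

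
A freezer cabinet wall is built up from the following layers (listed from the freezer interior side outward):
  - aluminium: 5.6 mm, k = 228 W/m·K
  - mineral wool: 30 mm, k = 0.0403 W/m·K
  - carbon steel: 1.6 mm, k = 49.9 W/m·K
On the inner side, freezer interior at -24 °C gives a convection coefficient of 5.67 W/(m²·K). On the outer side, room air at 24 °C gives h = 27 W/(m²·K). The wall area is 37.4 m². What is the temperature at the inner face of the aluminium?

Using the resistance-network approach (series):
R_inner film = 1/(h_i·A) = 1/(5.67×37.4) = 0.004716 K/W
R_aluminium = L/(kA) = 0.0056/(228×37.4) = 6.567×10^-7 K/W
R_mineral wool = L/(kA) = 0.03/(0.0403×37.4) = 0.0199 K/W
R_carbon steel = L/(kA) = 0.0016/(49.9×37.4) = 8.573×10^-7 K/W
R_outer film = 1/(h_o·A) = 1/(27×37.4) = 9.903×10^-4 K/W
R_total = 0.02561 K/W;  Q = ΔT/R_total = 48/0.02561 = 1874 W
T_interface = T_inner + Q·ΣR(inner→interface) = -24 + 1870×0.004716

T ≈ -15.2 °C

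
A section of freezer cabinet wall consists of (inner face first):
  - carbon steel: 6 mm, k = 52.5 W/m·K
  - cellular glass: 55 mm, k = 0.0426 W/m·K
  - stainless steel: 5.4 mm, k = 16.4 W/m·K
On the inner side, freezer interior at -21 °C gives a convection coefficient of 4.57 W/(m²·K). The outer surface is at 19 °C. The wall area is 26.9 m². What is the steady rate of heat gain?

Treating each layer as a thermal resistance in series:
R_inner film = 1/(h_i·A) = 1/(4.57×26.9) = 0.008135 K/W
R_carbon steel = L/(kA) = 0.006/(52.5×26.9) = 4.249×10^-6 K/W
R_cellular glass = L/(kA) = 0.055/(0.0426×26.9) = 0.048 K/W
R_stainless steel = L/(kA) = 0.0054/(16.4×26.9) = 1.224×10^-5 K/W
R_total = 0.05615 K/W
Q = ΔT / R_total = 40 / 0.05615

Q ≈ 712 W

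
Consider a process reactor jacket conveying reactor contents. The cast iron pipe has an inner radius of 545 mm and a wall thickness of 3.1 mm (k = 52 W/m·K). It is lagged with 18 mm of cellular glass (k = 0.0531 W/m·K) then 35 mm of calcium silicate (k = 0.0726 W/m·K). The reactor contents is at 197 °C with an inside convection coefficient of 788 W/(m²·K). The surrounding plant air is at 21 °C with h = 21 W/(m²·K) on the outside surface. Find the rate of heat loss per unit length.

q′ ≈ 729 W/m

Treating each annulus and film as a series resistance:
R_inner film = 1/(h_i·2πr₁L) = 1/(788×2π×0.545×1) = 3.706×10^-4 K/W
R_cast iron pipe wall = ln(548.1/545)/(2π×52×1) = 1.736×10^-5 K/W
R_cellular glass = ln(566.1/548.1)/(2π×0.0531×1) = 0.09685 K/W
R_calcium silicate = ln(601.1/566.1)/(2π×0.0726×1) = 0.1315 K/W
R_outer film = 1/(h_o·2πr_oL) = 1/(21×2π×0.6011×1) = 0.01261 K/W
R_total = 0.2414 K/W
Q = ΔT/R_total = 176/0.2414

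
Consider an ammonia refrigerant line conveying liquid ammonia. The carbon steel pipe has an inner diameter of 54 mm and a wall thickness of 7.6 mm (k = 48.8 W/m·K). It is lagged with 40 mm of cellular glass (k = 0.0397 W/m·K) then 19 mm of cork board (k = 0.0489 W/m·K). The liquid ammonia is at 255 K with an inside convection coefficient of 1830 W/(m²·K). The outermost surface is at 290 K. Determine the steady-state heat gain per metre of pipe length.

q′ ≈ 9.16 W/m

For a radial system each layer contributes R = ln(r_out/r_in)/(2πkL); films add R = 1/(hA).
R_inner film = 1/(h_i·2πr₁L) = 1/(1830×2π×0.027×1) = 0.003221 K/W
R_carbon steel pipe wall = ln(34.6/27)/(2π×48.8×1) = 8.089×10^-4 K/W
R_cellular glass = ln(74.6/34.6)/(2π×0.0397×1) = 3.08 K/W
R_cork board = ln(93.6/74.6)/(2π×0.0489×1) = 0.7385 K/W
R_total = 3.823 K/W
Q = ΔT/R_total = 35/3.823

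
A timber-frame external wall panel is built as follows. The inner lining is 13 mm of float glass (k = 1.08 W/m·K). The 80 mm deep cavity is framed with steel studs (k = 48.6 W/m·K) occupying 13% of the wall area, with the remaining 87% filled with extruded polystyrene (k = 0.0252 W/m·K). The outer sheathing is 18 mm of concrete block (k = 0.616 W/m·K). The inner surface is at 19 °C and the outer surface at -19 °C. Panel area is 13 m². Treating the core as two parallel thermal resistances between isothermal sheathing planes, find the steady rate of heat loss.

Q ≈ 9170 W

Sheathing layers in series; stud and cavity paths in parallel between them.
R_inner = 0.013/(1.08×13) = 9.259×10^-4 K/W
R_stud  = 0.08/(48.6×0.13×13) = 9.74×10^-4 K/W
R_cav   = 0.08/(0.0252×0.87×13) = 0.2807 K/W
1/R_core = 1/R_stud + 1/R_cav → R_core = 9.706×10^-4 K/W
R_outer = 0.018/(0.616×13) = 0.002248 K/W
R_total = 0.004144 K/W
Q = ΔT/R_total = 38/0.004144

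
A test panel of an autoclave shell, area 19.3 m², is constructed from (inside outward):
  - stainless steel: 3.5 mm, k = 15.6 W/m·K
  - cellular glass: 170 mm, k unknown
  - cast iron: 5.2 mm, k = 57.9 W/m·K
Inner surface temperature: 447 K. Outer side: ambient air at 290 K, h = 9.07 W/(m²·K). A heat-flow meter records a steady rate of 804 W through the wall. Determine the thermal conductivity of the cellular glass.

k ≈ 0.0465 W/(m·K)

Using the resistance-network approach (series):
R_stainless steel = L/(kA) = 0.0035/(15.6×19.3) = 1.162×10^-5 K/W
R_cast iron = L/(kA) = 0.0052/(57.9×19.3) = 4.653×10^-6 K/W
R_outer film = 1/(h_o·A) = 1/(9.07×19.3) = 0.005713 K/W
Sum of known resistances R_other = 0.005729 K/W
Total R = ΔT/Q = 157/804 = 0.1953 K/W
R_cellular glass = R_total − R_other = 0.1895 K/W
k = L/(R·A) = 0.17/(0.1895×19.3)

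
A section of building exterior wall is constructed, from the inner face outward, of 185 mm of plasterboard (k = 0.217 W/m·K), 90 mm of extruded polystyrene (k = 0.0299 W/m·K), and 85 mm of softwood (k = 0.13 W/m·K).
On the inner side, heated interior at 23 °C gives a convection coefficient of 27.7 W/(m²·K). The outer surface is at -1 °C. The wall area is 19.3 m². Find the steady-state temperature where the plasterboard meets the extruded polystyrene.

T ≈ 18.3 °C

Using the resistance-network approach (series):
R_inner film = 1/(h_i·A) = 1/(27.7×19.3) = 0.001871 K/W
R_plasterboard = L/(kA) = 0.185/(0.217×19.3) = 0.04417 K/W
R_extruded polystyrene = L/(kA) = 0.09/(0.0299×19.3) = 0.156 K/W
R_softwood = L/(kA) = 0.085/(0.13×19.3) = 0.03388 K/W
R_total = 0.2359 K/W;  Q = ΔT/R_total = 24/0.2359 = 101.7 W
T_interface = T_inner − Q·ΣR(inner→interface) = 23 − 102×0.04604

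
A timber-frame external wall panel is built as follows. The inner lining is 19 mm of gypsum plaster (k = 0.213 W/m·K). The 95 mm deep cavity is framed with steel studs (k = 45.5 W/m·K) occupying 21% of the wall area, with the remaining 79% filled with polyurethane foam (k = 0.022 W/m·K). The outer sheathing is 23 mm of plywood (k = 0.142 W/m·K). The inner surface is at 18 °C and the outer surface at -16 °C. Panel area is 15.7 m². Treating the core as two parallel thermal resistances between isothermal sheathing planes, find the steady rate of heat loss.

Sheathing layers in series; stud and cavity paths in parallel between them.
R_inner = 0.019/(0.213×15.7) = 0.005682 K/W
R_stud  = 0.095/(45.5×0.21×15.7) = 6.333×10^-4 K/W
R_cav   = 0.095/(0.022×0.79×15.7) = 0.3482 K/W
1/R_core = 1/R_stud + 1/R_cav → R_core = 6.321×10^-4 K/W
R_outer = 0.023/(0.142×15.7) = 0.01032 K/W
R_total = 0.01663 K/W
Q = ΔT/R_total = 34/0.01663

Q ≈ 2040 W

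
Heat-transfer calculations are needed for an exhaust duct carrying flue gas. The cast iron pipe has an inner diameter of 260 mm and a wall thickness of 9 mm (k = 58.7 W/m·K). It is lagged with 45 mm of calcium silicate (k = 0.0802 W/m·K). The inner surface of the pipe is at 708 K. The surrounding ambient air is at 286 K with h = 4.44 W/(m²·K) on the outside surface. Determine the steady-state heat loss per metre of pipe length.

Cylindrical conduction, so R = ln(r₂/r₁)/(2πkL) per layer, in series:
R_cast iron pipe wall = ln(139/130)/(2π×58.7×1) = 1.815×10^-4 K/W
R_calcium silicate = ln(184/139)/(2π×0.0802×1) = 0.5566 K/W
R_outer film = 1/(h_o·2πr_oL) = 1/(4.44×2π×0.184×1) = 0.1948 K/W
R_total = 0.7516 K/W
Q = ΔT/R_total = 422/0.7516

q′ ≈ 561 W/m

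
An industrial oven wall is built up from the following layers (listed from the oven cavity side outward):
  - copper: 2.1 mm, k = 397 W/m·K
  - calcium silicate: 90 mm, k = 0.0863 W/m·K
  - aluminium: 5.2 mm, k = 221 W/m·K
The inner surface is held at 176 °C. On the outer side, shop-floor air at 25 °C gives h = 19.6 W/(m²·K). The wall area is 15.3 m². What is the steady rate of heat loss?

Model the wall as resistances in series:
R_copper = L/(kA) = 0.0021/(397×15.3) = 3.457×10^-7 K/W
R_calcium silicate = L/(kA) = 0.09/(0.0863×15.3) = 0.06816 K/W
R_aluminium = L/(kA) = 0.0052/(221×15.3) = 1.538×10^-6 K/W
R_outer film = 1/(h_o·A) = 1/(19.6×15.3) = 0.003335 K/W
R_total = 0.0715 K/W
Q = ΔT / R_total = 151 / 0.0715

Q ≈ 2110 W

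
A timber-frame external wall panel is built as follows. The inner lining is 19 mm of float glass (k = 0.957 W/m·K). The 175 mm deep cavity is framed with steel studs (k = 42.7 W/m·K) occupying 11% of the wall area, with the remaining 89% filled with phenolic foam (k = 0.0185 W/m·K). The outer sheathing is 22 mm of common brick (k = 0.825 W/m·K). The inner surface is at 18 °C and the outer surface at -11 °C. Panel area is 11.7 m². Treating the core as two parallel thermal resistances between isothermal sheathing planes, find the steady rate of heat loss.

Sheathing layers in series; stud and cavity paths in parallel between them.
R_inner = 0.019/(0.957×11.7) = 0.001697 K/W
R_stud  = 0.175/(42.7×0.11×11.7) = 0.003184 K/W
R_cav   = 0.175/(0.0185×0.89×11.7) = 0.9084 K/W
1/R_core = 1/R_stud + 1/R_cav → R_core = 0.003173 K/W
R_outer = 0.022/(0.825×11.7) = 0.002279 K/W
R_total = 0.007149 K/W
Q = ΔT/R_total = 29/0.007149

Q ≈ 4060 W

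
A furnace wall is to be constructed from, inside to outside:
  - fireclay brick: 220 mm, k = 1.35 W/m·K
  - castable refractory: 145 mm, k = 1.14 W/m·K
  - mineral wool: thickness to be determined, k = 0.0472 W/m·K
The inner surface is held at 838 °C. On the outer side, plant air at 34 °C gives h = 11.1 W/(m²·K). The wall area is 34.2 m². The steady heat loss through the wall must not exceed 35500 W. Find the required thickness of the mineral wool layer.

L ≈ 18.6 mm

Series thermal resistances:
R_fireclay brick = L/(kA) = 0.22/(1.35×34.2) = 0.004765 K/W
R_castable refractory = L/(kA) = 0.145/(1.14×34.2) = 0.003719 K/W
R_outer film = 1/(h_o·A) = 1/(11.1×34.2) = 0.002634 K/W
Sum of the known resistances R_other = 0.01112 K/W
Required total resistance R_tot = ΔT/Q_allow = 804/35500 = 0.02265 K/W
R_mineral wool = R_tot − R_other = 0.01153 K/W
L = R·k·A = 0.01153×0.0472×34.2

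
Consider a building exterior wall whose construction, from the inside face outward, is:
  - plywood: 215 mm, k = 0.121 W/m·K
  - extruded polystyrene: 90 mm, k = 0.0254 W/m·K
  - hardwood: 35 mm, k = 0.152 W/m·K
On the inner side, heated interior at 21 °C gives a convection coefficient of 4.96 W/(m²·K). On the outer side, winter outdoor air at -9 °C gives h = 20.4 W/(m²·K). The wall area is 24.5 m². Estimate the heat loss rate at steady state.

Q ≈ 127 W

Thermal resistances in series:
R_inner film = 1/(h_i·A) = 1/(4.96×24.5) = 0.008229 K/W
R_plywood = L/(kA) = 0.215/(0.121×24.5) = 0.07252 K/W
R_extruded polystyrene = L/(kA) = 0.09/(0.0254×24.5) = 0.1446 K/W
R_hardwood = L/(kA) = 0.035/(0.152×24.5) = 0.009398 K/W
R_outer film = 1/(h_o·A) = 1/(20.4×24.5) = 0.002001 K/W
R_total = 0.2368 K/W
Q = ΔT / R_total = 30 / 0.2368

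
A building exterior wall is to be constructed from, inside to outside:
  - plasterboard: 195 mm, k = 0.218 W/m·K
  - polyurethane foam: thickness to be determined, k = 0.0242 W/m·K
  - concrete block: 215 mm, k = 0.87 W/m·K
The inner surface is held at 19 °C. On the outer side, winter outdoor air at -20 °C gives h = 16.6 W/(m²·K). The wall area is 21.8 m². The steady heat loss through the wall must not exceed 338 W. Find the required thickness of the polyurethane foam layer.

L ≈ 31.8 mm

Series thermal resistances:
R_plasterboard = L/(kA) = 0.195/(0.218×21.8) = 0.04103 K/W
R_concrete block = L/(kA) = 0.215/(0.87×21.8) = 0.01134 K/W
R_outer film = 1/(h_o·A) = 1/(16.6×21.8) = 0.002763 K/W
Sum of the known resistances R_other = 0.05513 K/W
Required total resistance R_tot = ΔT/Q_allow = 39/338 = 0.1154 K/W
R_polyurethane foam = R_tot − R_other = 0.06025 K/W
L = R·k·A = 0.06025×0.0242×21.8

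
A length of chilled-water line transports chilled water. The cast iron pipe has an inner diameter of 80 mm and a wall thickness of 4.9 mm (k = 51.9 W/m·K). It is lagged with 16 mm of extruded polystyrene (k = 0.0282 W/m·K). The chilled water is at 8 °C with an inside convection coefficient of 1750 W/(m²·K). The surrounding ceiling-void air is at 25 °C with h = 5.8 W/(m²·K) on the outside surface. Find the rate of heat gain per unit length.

q′ ≈ 7.82 W/m

Radial resistances (cylindrical: R_cond = ln(r_o/r_i)/(2πkL), R_conv = 1/(h·2πrL)):
R_inner film = 1/(h_i·2πr₁L) = 1/(1750×2π×0.04×1) = 0.002274 K/W
R_cast iron pipe wall = ln(44.9/40)/(2π×51.9×1) = 3.544×10^-4 K/W
R_extruded polystyrene = ln(60.9/44.9)/(2π×0.0282×1) = 1.72 K/W
R_outer film = 1/(h_o·2πr_oL) = 1/(5.8×2π×0.0609×1) = 0.4506 K/W
R_total = 2.173 K/W
Q = ΔT/R_total = 17/2.173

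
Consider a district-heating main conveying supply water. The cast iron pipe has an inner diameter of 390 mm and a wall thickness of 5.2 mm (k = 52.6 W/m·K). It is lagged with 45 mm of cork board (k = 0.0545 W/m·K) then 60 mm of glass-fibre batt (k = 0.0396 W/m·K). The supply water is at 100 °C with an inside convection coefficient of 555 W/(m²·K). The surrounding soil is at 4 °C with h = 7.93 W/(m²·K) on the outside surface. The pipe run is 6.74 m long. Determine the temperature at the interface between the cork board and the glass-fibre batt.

T ≈ 63 °C

For a radial system each layer contributes R = ln(r_out/r_in)/(2πkL); films add R = 1/(hA).
R_inner film = 1/(h_i·2πr₁L) = 1/(555×2π×0.195×6.74) = 2.182×10^-4 K/W
R_cast iron pipe wall = ln(200.2/195)/(2π×52.6×6.74) = 1.181×10^-5 K/W
R_cork board = ln(245.2/200.2)/(2π×0.0545×6.74) = 0.08785 K/W
R_glass-fibre batt = ln(305.2/245.2)/(2π×0.0396×6.74) = 0.1305 K/W
R_outer film = 1/(h_o·2πr_oL) = 1/(7.93×2π×0.3052×6.74) = 0.009757 K/W
R_total = 0.2284 K/W
Q = ΔT/R_total = 96/0.2284
Q = 420 W
T_interface = T_inner − Q·ΣR(inner→interface) = 100 − 420×0.08808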